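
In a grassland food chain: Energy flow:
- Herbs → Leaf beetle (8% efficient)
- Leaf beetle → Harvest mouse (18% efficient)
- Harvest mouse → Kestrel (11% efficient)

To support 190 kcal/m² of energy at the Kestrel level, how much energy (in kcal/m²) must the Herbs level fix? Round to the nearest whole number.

Cumulative transfer efficiency: 0.08 × 0.18 × 0.11 = 0.001584
Herbs energy = 190 / 0.001584 = 119949 kcal/m²

119949 kcal/m²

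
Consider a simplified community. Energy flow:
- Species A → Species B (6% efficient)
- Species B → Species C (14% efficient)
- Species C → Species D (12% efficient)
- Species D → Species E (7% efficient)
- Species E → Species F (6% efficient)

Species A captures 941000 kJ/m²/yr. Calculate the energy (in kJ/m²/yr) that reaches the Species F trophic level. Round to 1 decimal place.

Species B: 941000 × 0.06 = 56460 kJ/m²/yr
Species C: 56460 × 0.14 = 7904.4 kJ/m²/yr
Species D: 7904.4 × 0.12 = 948.528 kJ/m²/yr
Species E: 948.528 × 0.07 = 66.39696 kJ/m²/yr
Species F: 66.39696 × 0.06 = 3.9838176 kJ/m²/yr

4.0 kJ/m²/yr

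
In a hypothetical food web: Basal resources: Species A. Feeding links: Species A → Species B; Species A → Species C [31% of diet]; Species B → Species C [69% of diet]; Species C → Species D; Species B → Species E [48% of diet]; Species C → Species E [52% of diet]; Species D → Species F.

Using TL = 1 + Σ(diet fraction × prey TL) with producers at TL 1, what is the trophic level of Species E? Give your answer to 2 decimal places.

Species B: 1 + 1 = 2
Species C: 1 + (0.31×1 + 0.69×2) = 2.69
Species D: 1 + 2.69 = 3.69
Species E: 1 + (0.48×2 + 0.52×2.69) = 3.3588
Species F: 1 + 3.69 = 4.69

3.36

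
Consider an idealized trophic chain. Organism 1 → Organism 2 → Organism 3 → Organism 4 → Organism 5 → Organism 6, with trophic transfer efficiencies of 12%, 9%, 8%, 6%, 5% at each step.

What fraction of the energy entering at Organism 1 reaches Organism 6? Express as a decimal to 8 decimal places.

0.00000259

Product of link efficiencies: 0.12 × 0.09 × 0.08 × 0.06 × 0.05 = 0.000002592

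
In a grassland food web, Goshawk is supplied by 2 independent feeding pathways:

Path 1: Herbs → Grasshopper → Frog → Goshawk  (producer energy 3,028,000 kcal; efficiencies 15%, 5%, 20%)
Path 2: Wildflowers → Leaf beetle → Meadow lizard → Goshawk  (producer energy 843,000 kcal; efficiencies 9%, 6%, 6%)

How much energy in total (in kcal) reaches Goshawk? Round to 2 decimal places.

Path 1: 3028000 × 0.15 × 0.05 × 0.2 = 4542 kcal
Path 2: 843000 × 0.09 × 0.06 × 0.06 = 273.132 kcal
Total at Goshawk: 4542 + 273.132 = 4815.132 kcal

4815.13 kcal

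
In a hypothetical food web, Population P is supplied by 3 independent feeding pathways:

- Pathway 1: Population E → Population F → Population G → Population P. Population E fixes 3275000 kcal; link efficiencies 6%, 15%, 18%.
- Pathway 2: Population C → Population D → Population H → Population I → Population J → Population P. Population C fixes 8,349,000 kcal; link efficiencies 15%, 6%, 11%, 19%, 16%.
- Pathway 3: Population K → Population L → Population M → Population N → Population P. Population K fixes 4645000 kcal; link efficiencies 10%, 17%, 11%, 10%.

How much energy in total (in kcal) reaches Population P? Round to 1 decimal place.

Pathway 1: 3275000 × 0.06 × 0.15 × 0.18 = 5305.5 kcal
Pathway 2: 8349000 × 0.15 × 0.06 × 0.11 × 0.19 × 0.16 = 251.271504 kcal
Pathway 3: 4645000 × 0.1 × 0.17 × 0.11 × 0.1 = 868.615 kcal
Total at Population P: 5305.5 + 251.271504 + 868.615 = 6425.386504 kcal

6425.4 kcal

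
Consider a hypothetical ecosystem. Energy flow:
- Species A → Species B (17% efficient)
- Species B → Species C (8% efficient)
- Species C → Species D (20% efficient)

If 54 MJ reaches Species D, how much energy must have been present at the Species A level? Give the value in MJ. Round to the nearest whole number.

19853 MJ

Cumulative transfer efficiency: 0.17 × 0.08 × 0.2 = 0.00272
Species A energy = 54 / 0.00272 = 19853 MJ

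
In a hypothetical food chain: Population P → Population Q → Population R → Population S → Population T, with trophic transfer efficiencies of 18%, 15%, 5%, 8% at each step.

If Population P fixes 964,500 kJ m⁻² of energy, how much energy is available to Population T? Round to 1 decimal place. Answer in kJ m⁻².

104.2 kJ m⁻²

Population Q: 964500 × 0.18 = 173610 kJ m⁻²
Population R: 173610 × 0.15 = 26041.5 kJ m⁻²
Population S: 26041.5 × 0.05 = 1302.075 kJ m⁻²
Population T: 1302.075 × 0.08 = 104.166 kJ m⁻²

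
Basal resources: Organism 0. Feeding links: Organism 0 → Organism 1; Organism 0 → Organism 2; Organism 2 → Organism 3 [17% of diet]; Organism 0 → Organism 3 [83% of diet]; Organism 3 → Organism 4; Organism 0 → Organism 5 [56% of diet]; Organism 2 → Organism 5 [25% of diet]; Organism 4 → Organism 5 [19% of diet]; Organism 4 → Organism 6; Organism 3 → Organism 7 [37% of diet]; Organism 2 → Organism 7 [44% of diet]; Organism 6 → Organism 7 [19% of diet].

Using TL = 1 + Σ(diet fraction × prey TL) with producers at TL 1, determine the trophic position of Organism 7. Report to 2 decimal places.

Organism 1: 1 + 1 = 2
Organism 2: 1 + 1 = 2
Organism 3: 1 + (0.17×2 + 0.83×1) = 2.17
Organism 4: 1 + 2.17 = 3.17
Organism 5: 1 + (0.56×1 + 0.25×2 + 0.19×3.17) = 2.6623
Organism 6: 1 + 3.17 = 4.17
Organism 7: 1 + (0.37×2.17 + 0.44×2 + 0.19×4.17) = 3.4752

3.48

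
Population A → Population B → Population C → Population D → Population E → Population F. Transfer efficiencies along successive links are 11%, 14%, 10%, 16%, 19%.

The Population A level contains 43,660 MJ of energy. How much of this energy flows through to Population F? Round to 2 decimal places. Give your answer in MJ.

2.04 MJ

Population B: 43660 × 0.11 = 4802.6 MJ
Population C: 4802.6 × 0.14 = 672.364 MJ
Population D: 672.364 × 0.1 = 67.2364 MJ
Population E: 67.2364 × 0.16 = 10.757824 MJ
Population F: 10.757824 × 0.19 = 2.04398656 MJ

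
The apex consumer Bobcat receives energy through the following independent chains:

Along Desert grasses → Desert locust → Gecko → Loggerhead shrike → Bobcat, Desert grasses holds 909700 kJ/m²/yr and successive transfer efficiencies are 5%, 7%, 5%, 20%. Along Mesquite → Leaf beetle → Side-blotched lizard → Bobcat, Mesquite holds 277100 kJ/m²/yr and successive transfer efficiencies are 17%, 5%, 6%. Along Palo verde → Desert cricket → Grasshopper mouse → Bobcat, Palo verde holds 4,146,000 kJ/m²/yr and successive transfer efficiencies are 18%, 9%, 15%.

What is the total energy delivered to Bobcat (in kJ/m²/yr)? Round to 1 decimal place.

10247.9 kJ/m²/yr

Via Desert grasses: 909700 × 0.05 × 0.07 × 0.05 × 0.2 = 31.8395 kJ/m²/yr
Via Mesquite: 277100 × 0.17 × 0.05 × 0.06 = 141.321 kJ/m²/yr
Via Palo verde: 4146000 × 0.18 × 0.09 × 0.15 = 10074.78 kJ/m²/yr
Total at Bobcat: 31.8395 + 141.321 + 10074.78 = 10247.9405 kJ/m²/yr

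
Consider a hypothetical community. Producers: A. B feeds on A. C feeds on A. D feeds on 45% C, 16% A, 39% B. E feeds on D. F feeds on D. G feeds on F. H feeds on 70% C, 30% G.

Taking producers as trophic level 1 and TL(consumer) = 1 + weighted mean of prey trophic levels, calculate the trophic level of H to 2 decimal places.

3.85

B: 1 + 1 = 2
C: 1 + 1 = 2
D: 1 + (0.45×2 + 0.16×1 + 0.39×2) = 2.84
E: 1 + 2.84 = 3.84
F: 1 + 2.84 = 3.84
G: 1 + 3.84 = 4.84
H: 1 + (0.7×2 + 0.3×4.84) = 3.852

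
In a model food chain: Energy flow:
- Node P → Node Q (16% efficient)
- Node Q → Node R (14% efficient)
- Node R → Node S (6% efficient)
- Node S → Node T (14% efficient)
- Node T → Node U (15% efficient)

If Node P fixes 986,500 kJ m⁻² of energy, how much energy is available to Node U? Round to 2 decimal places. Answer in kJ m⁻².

Node Q: 986500 × 0.16 = 157840 kJ m⁻²
Node R: 157840 × 0.14 = 22097.6 kJ m⁻²
Node S: 22097.6 × 0.06 = 1325.856 kJ m⁻²
Node T: 1325.856 × 0.14 = 185.61984 kJ m⁻²
Node U: 185.61984 × 0.15 = 27.842976 kJ m⁻²

27.84 kJ m⁻²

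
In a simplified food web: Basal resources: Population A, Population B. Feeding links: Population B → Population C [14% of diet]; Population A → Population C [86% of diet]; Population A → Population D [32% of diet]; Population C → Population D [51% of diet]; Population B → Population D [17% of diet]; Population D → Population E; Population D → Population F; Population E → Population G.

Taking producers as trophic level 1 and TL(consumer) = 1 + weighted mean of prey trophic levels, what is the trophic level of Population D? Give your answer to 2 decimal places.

2.51

Population C: 1 + (0.14×1 + 0.86×1) = 2
Population D: 1 + (0.32×1 + 0.51×2 + 0.17×1) = 2.51
Population E: 1 + 2.51 = 3.51
Population F: 1 + 2.51 = 3.51
Population G: 1 + 3.51 = 4.51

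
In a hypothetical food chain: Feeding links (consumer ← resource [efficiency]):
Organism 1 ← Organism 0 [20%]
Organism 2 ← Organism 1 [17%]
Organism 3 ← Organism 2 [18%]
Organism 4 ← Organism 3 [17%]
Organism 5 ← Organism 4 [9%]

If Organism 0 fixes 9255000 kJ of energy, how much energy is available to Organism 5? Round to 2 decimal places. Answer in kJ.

866.60 kJ

Organism 1: 9255000 × 0.2 = 1851000 kJ
Organism 2: 1851000 × 0.17 = 314670 kJ
Organism 3: 314670 × 0.18 = 56640.6 kJ
Organism 4: 56640.6 × 0.17 = 9628.902 kJ
Organism 5: 9628.902 × 0.09 = 866.60118 kJ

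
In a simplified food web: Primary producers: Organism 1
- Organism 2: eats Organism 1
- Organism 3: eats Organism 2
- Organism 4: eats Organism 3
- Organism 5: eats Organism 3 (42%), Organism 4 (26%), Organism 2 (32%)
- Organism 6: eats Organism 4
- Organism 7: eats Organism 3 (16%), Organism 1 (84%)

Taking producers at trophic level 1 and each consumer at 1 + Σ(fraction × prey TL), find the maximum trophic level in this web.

Organism 2: 1 + 1 = 2
Organism 3: 1 + 2 = 3
Organism 4: 1 + 3 = 4
Organism 5: 1 + (0.42×3 + 0.26×4 + 0.32×2) = 3.94
Organism 6: 1 + 4 = 5
Organism 7: 1 + (0.16×3 + 0.84×1) = 2.32

5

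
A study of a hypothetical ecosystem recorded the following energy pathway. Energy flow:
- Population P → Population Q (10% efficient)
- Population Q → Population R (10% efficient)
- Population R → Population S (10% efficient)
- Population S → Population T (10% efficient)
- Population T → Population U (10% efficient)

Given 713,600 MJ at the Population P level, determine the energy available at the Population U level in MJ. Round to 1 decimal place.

Population Q: 713600 × 0.1 = 71360 MJ
Population R: 71360 × 0.1 = 7136 MJ
Population S: 7136 × 0.1 = 713.6 MJ
Population T: 713.6 × 0.1 = 71.36 MJ
Population U: 71.36 × 0.1 = 7.136 MJ

7.1 MJ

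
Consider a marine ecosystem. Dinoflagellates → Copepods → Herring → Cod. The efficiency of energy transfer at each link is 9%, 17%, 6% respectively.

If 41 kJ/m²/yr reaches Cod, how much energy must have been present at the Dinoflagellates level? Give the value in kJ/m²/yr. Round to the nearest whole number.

Cumulative transfer efficiency: 0.09 × 0.17 × 0.06 = 0.000918
Dinoflagellates energy = 41 / 0.000918 = 44662 kJ/m²/yr

44662 kJ/m²/yr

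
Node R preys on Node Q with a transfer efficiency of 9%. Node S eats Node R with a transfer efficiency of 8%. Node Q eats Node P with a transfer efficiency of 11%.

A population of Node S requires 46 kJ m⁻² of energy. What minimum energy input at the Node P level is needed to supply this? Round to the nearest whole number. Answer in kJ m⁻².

58081 kJ m⁻²

Cumulative transfer efficiency: 0.11 × 0.09 × 0.08 = 0.000792
Node P energy = 46 / 0.000792 = 58081 kJ m⁻²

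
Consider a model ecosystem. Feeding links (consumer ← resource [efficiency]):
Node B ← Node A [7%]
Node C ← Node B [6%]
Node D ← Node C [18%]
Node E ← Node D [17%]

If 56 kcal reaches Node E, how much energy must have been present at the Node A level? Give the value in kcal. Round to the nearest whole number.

435730 kcal

Cumulative transfer efficiency: 0.07 × 0.06 × 0.18 × 0.17 = 0.00012852
Node A energy = 56 / 0.00012852 = 435730 kcal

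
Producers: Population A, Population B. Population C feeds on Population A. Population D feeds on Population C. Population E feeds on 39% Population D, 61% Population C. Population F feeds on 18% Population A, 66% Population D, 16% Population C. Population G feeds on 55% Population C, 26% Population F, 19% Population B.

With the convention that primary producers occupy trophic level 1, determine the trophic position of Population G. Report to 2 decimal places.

3.19

Population C: 1 + 1 = 2
Population D: 1 + 2 = 3
Population E: 1 + (0.39×3 + 0.61×2) = 3.39
Population F: 1 + (0.18×1 + 0.66×3 + 0.16×2) = 3.48
Population G: 1 + (0.55×2 + 0.26×3.48 + 0.19×1) = 3.1948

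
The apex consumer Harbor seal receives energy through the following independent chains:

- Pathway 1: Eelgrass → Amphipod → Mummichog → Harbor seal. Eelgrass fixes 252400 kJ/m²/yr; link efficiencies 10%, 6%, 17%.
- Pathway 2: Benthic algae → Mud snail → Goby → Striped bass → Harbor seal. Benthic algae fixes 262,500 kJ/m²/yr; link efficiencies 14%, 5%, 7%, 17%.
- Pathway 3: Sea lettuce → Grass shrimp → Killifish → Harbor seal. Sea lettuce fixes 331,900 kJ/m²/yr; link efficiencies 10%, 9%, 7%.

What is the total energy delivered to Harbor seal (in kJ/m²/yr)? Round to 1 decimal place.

Pathway 1: 252400 × 0.1 × 0.06 × 0.17 = 257.448 kJ/m²/yr
Pathway 2: 262500 × 0.14 × 0.05 × 0.07 × 0.17 = 21.86625 kJ/m²/yr
Pathway 3: 331900 × 0.1 × 0.09 × 0.07 = 209.097 kJ/m²/yr
Total at Harbor seal: 257.448 + 21.86625 + 209.097 = 488.41125 kJ/m²/yr

488.4 kJ/m²/yr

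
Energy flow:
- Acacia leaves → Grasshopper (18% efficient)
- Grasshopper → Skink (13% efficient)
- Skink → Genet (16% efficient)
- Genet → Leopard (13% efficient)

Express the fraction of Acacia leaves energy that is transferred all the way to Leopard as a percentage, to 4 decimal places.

Product of link efficiencies: 0.18 × 0.13 × 0.16 × 0.13 = 0.00048672
As a percentage: 0.00048672 × 100 = 0.0487%

0.0487%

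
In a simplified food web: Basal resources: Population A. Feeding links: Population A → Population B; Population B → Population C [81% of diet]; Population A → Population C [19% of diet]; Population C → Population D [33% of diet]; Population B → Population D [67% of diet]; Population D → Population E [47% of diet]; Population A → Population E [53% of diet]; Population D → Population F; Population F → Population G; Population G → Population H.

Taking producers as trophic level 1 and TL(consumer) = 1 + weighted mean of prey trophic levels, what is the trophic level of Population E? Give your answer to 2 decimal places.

3.07

Population B: 1 + 1 = 2
Population C: 1 + (0.81×2 + 0.19×1) = 2.81
Population D: 1 + (0.33×2.81 + 0.67×2) = 3.2673
Population E: 1 + (0.47×3.2673 + 0.53×1) = 3.065631
Population F: 1 + 3.2673 = 4.2673
Population G: 1 + 4.2673 = 5.2673
Population H: 1 + 5.2673 = 6.2673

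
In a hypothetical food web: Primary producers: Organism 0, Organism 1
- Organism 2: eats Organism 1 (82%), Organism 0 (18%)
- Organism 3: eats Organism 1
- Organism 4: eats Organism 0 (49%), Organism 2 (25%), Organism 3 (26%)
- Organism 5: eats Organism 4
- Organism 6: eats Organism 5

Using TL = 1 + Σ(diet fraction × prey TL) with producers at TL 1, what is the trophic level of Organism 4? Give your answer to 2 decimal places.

Organism 2: 1 + (0.82×1 + 0.18×1) = 2
Organism 3: 1 + 1 = 2
Organism 4: 1 + (0.49×1 + 0.25×2 + 0.26×2) = 2.51
Organism 5: 1 + 2.51 = 3.51
Organism 6: 1 + 3.51 = 4.51

2.51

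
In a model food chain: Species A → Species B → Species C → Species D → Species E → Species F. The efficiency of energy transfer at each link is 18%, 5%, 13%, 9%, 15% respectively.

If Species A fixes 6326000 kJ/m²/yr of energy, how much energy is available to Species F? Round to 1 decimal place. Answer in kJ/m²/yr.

99.9 kJ/m²/yr

Species B: 6326000 × 0.18 = 1138680 kJ/m²/yr
Species C: 1138680 × 0.05 = 56934 kJ/m²/yr
Species D: 56934 × 0.13 = 7401.42 kJ/m²/yr
Species E: 7401.42 × 0.09 = 666.1278 kJ/m²/yr
Species F: 666.1278 × 0.15 = 99.91917 kJ/m²/yr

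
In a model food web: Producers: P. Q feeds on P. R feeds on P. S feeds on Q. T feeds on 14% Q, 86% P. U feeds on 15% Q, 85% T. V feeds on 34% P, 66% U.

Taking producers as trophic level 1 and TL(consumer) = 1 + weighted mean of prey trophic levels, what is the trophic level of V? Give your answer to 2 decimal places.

3.40

Q: 1 + 1 = 2
R: 1 + 1 = 2
S: 1 + 2 = 3
T: 1 + (0.14×2 + 0.86×1) = 2.14
U: 1 + (0.15×2 + 0.85×2.14) = 3.119
V: 1 + (0.34×1 + 0.66×3.119) = 3.39854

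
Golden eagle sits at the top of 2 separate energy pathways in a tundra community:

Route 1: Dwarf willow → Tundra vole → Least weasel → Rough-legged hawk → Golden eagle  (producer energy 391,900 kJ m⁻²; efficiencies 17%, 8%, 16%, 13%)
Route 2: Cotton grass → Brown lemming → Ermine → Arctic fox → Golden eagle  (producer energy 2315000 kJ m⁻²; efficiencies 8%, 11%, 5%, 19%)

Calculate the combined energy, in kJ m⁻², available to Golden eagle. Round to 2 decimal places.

304.39 kJ m⁻²

Route 1: 391900 × 0.17 × 0.08 × 0.16 × 0.13 = 110.860672 kJ m⁻²
Route 2: 2315000 × 0.08 × 0.11 × 0.05 × 0.19 = 193.534 kJ m⁻²
Total at Golden eagle: 110.860672 + 193.534 = 304.394672 kJ m⁻²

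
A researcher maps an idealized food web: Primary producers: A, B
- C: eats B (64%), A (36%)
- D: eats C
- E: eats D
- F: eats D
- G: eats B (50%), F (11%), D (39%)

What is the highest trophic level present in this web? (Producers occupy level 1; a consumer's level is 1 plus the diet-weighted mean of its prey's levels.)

C: 1 + (0.64×1 + 0.36×1) = 2
D: 1 + 2 = 3
E: 1 + 3 = 4
F: 1 + 3 = 4
G: 1 + (0.5×1 + 0.11×4 + 0.39×3) = 3.11

4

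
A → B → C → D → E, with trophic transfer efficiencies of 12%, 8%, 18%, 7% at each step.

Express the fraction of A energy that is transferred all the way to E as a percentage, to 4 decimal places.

Product of link efficiencies: 0.12 × 0.08 × 0.18 × 0.07 = 0.00012096
As a percentage: 0.00012096 × 100 = 0.0121%

0.0121%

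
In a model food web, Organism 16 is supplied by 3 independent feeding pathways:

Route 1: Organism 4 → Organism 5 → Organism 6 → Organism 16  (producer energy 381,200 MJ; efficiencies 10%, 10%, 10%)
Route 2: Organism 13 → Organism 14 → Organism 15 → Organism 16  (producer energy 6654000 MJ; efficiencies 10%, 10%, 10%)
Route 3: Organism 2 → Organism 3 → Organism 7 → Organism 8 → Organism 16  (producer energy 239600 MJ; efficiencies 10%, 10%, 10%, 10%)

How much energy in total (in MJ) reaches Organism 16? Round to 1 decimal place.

7059.2 MJ

Route 1: 381200 × 0.1 × 0.1 × 0.1 = 381.2 MJ
Route 2: 6654000 × 0.1 × 0.1 × 0.1 = 6654 MJ
Route 3: 239600 × 0.1 × 0.1 × 0.1 × 0.1 = 23.96 MJ
Total at Organism 16: 381.2 + 6654 + 23.96 = 7059.16 MJ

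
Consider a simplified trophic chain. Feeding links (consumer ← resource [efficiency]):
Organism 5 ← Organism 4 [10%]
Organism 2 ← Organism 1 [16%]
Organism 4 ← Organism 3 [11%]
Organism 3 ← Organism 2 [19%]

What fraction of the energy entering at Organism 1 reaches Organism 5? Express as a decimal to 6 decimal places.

Product of link efficiencies: 0.16 × 0.19 × 0.11 × 0.1 = 0.0003344

0.000334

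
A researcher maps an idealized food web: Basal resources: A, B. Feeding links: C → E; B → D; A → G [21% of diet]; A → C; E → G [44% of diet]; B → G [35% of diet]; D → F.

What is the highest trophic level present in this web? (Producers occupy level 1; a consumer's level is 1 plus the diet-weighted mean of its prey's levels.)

C: 1 + 1 = 2
D: 1 + 1 = 2
E: 1 + 2 = 3
F: 1 + 2 = 3
G: 1 + (0.21×1 + 0.44×3 + 0.35×1) = 2.88

3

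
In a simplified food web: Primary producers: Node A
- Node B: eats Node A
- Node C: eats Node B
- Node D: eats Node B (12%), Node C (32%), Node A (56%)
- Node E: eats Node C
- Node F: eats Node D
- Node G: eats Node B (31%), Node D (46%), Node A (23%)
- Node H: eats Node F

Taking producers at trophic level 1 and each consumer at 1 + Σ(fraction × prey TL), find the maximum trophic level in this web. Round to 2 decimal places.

4.76

Node B: 1 + 1 = 2
Node C: 1 + 2 = 3
Node D: 1 + (0.12×2 + 0.32×3 + 0.56×1) = 2.76
Node E: 1 + 3 = 4
Node F: 1 + 2.76 = 3.76
Node G: 1 + (0.31×2 + 0.46×2.76 + 0.23×1) = 3.1196
Node H: 1 + 3.76 = 4.76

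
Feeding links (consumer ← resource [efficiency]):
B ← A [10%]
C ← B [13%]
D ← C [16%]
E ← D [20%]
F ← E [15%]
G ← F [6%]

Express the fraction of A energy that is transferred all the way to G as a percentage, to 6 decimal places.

0.000374%

Product of link efficiencies: 0.1 × 0.13 × 0.16 × 0.2 × 0.15 × 0.06 = 0.000003744
As a percentage: 0.000003744 × 100 = 0.000374%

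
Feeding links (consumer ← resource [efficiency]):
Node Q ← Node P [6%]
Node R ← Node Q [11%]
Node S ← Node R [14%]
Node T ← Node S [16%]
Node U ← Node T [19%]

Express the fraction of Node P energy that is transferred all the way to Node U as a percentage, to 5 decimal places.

0.00281%

Product of link efficiencies: 0.06 × 0.11 × 0.14 × 0.16 × 0.19 = 0.0000280896
As a percentage: 0.0000280896 × 100 = 0.00281%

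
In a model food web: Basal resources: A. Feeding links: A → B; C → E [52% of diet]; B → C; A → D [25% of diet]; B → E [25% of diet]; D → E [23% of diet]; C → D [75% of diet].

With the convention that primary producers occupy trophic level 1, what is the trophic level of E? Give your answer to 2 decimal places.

3.87

B: 1 + 1 = 2
C: 1 + 2 = 3
D: 1 + (0.75×3 + 0.25×1) = 3.5
E: 1 + (0.52×3 + 0.25×2 + 0.23×3.5) = 3.865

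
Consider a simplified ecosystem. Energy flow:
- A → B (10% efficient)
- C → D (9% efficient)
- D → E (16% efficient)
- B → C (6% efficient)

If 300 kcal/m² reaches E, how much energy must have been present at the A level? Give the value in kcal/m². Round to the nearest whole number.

Cumulative transfer efficiency: 0.1 × 0.06 × 0.09 × 0.16 = 0.0000864
A energy = 300 / 0.0000864 = 3472222 kcal/m²

3472222 kcal/m²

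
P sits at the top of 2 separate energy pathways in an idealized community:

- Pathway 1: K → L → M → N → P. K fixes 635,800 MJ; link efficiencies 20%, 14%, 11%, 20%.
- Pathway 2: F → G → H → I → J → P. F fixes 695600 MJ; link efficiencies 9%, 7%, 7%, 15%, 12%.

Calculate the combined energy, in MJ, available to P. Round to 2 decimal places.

Pathway 1: 635800 × 0.2 × 0.14 × 0.11 × 0.2 = 391.6528 MJ
Pathway 2: 695600 × 0.09 × 0.07 × 0.07 × 0.15 × 0.12 = 5.5216728 MJ
Total at P: 391.6528 + 5.5216728 = 397.1744728 MJ

397.17 MJ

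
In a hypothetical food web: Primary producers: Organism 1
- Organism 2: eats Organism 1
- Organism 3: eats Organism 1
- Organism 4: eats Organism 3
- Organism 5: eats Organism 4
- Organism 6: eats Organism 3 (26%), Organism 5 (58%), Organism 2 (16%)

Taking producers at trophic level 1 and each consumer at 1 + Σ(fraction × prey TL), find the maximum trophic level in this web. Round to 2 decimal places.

Organism 2: 1 + 1 = 2
Organism 3: 1 + 1 = 2
Organism 4: 1 + 2 = 3
Organism 5: 1 + 3 = 4
Organism 6: 1 + (0.26×2 + 0.58×4 + 0.16×2) = 4.16

4.16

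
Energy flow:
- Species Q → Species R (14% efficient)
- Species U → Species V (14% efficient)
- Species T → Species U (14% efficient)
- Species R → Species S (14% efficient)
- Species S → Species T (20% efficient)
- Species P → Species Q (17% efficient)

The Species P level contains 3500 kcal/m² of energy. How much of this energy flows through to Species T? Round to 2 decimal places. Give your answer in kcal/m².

Species Q: 3500 × 0.17 = 595 kcal/m²
Species R: 595 × 0.14 = 83.3 kcal/m²
Species S: 83.3 × 0.14 = 11.662 kcal/m²
Species T: 11.662 × 0.2 = 2.3324 kcal/m²

2.33 kcal/m²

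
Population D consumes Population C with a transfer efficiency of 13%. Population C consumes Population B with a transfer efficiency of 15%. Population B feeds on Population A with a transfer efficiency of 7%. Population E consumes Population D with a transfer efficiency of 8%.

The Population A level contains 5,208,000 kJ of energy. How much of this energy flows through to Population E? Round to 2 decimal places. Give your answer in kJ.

568.71 kJ

Population B: 5208000 × 0.07 = 364560 kJ
Population C: 364560 × 0.15 = 54684 kJ
Population D: 54684 × 0.13 = 7108.92 kJ
Population E: 7108.92 × 0.08 = 568.7136 kJ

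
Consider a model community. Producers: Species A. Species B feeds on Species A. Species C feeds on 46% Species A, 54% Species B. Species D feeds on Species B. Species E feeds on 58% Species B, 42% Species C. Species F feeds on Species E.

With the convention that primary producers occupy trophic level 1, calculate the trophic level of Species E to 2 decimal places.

Species B: 1 + 1 = 2
Species C: 1 + (0.46×1 + 0.54×2) = 2.54
Species D: 1 + 2 = 3
Species E: 1 + (0.58×2 + 0.42×2.54) = 3.2268
Species F: 1 + 3.2268 = 4.2268

3.23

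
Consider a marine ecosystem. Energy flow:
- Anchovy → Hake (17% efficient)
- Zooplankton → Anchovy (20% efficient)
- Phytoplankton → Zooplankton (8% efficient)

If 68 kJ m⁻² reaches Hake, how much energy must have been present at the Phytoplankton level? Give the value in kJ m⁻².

25000 kJ m⁻²

Cumulative transfer efficiency: 0.08 × 0.2 × 0.17 = 0.00272
Phytoplankton energy = 68 / 0.00272 = 25000 kJ m⁻²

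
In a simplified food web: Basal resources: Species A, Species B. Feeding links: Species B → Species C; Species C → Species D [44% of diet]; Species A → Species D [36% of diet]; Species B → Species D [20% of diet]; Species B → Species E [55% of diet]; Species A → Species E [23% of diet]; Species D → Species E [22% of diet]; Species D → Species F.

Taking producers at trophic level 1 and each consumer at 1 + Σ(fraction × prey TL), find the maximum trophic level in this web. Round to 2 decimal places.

Species C: 1 + 1 = 2
Species D: 1 + (0.44×2 + 0.36×1 + 0.2×1) = 2.44
Species E: 1 + (0.55×1 + 0.23×1 + 0.22×2.44) = 2.3168
Species F: 1 + 2.44 = 3.44

3.44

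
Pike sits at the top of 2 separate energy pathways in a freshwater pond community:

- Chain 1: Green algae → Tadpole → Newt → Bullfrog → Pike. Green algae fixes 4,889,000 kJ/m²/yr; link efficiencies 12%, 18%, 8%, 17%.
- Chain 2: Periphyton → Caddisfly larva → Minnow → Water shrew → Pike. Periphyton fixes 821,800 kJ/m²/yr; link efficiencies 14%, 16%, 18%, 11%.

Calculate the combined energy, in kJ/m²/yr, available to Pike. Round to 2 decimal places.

1800.68 kJ/m²/yr

Chain 1: 4889000 × 0.12 × 0.18 × 0.08 × 0.17 = 1436.19264 kJ/m²/yr
Chain 2: 821800 × 0.14 × 0.16 × 0.18 × 0.11 = 364.484736 kJ/m²/yr
Total at Pike: 1436.19264 + 364.484736 = 1800.677376 kJ/m²/yr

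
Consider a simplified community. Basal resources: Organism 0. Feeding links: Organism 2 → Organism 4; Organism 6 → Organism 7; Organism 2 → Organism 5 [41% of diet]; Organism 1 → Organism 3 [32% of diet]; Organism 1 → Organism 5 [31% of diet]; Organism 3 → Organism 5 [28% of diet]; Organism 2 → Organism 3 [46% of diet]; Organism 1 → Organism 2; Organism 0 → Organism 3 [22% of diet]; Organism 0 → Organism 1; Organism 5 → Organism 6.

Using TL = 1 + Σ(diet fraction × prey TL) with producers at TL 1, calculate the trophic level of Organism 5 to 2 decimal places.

3.76

Organism 1: 1 + 1 = 2
Organism 2: 1 + 2 = 3
Organism 3: 1 + (0.32×2 + 0.22×1 + 0.46×3) = 3.24
Organism 4: 1 + 3 = 4
Organism 5: 1 + (0.41×3 + 0.31×2 + 0.28×3.24) = 3.7572
Organism 6: 1 + 3.7572 = 4.7572
Organism 7: 1 + 4.7572 = 5.7572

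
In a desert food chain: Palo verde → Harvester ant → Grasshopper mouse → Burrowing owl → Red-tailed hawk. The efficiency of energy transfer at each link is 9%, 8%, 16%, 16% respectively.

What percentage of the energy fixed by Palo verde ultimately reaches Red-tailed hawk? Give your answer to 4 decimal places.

0.0184%

Product of link efficiencies: 0.09 × 0.08 × 0.16 × 0.16 = 0.00018432
As a percentage: 0.00018432 × 100 = 0.0184%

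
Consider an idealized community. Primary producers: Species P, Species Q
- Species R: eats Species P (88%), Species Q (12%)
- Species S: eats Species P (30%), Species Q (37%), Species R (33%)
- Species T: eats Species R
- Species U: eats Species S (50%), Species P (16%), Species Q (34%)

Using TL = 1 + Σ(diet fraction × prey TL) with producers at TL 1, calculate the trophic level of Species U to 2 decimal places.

2.67

Species R: 1 + (0.88×1 + 0.12×1) = 2
Species S: 1 + (0.3×1 + 0.37×1 + 0.33×2) = 2.33
Species T: 1 + 2 = 3
Species U: 1 + (0.5×2.33 + 0.16×1 + 0.34×1) = 2.665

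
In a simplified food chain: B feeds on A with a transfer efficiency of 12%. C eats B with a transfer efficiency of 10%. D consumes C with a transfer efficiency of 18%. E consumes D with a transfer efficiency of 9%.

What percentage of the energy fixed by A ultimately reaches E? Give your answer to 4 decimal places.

Product of link efficiencies: 0.12 × 0.1 × 0.18 × 0.09 = 0.0001944
As a percentage: 0.0001944 × 100 = 0.0194%

0.0194%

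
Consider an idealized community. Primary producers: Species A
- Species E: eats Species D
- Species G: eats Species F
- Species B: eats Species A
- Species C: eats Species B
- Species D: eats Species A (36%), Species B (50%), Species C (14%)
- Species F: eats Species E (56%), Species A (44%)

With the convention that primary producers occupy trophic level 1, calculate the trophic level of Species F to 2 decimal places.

Species B: 1 + 1 = 2
Species C: 1 + 2 = 3
Species D: 1 + (0.36×1 + 0.5×2 + 0.14×3) = 2.78
Species E: 1 + 2.78 = 3.78
Species F: 1 + (0.56×3.78 + 0.44×1) = 3.5568
Species G: 1 + 3.5568 = 4.5568

3.56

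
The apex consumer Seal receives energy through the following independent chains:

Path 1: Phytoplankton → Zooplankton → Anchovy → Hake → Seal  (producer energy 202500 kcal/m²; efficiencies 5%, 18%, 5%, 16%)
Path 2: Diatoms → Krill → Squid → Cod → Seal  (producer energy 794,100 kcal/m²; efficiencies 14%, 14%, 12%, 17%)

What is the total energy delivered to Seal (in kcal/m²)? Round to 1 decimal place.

332.1 kcal/m²

Path 1: 202500 × 0.05 × 0.18 × 0.05 × 0.16 = 14.58 kcal/m²
Path 2: 794100 × 0.14 × 0.14 × 0.12 × 0.17 = 317.512944 kcal/m²
Total at Seal: 14.58 + 317.512944 = 332.092944 kcal/m²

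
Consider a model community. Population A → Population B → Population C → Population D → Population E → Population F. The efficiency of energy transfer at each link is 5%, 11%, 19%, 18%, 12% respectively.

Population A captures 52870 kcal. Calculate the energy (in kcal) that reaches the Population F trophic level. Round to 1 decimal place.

Population B: 52870 × 0.05 = 2643.5 kcal
Population C: 2643.5 × 0.11 = 290.785 kcal
Population D: 290.785 × 0.19 = 55.24915 kcal
Population E: 55.24915 × 0.18 = 9.944847 kcal
Population F: 9.944847 × 0.12 = 1.19338164 kcal

1.2 kcal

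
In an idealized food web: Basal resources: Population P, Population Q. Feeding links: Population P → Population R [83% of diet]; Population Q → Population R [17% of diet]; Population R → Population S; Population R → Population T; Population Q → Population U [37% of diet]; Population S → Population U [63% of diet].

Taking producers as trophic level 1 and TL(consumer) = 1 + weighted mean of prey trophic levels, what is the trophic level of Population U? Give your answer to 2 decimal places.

3.26

Population R: 1 + (0.83×1 + 0.17×1) = 2
Population S: 1 + 2 = 3
Population T: 1 + 2 = 3
Population U: 1 + (0.37×1 + 0.63×3) = 3.26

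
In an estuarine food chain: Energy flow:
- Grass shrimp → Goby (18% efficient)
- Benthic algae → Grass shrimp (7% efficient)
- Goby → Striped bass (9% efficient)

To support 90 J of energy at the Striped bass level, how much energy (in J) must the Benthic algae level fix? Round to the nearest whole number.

79365 J

Cumulative transfer efficiency: 0.07 × 0.18 × 0.09 = 0.001134
Benthic algae energy = 90 / 0.001134 = 79365 J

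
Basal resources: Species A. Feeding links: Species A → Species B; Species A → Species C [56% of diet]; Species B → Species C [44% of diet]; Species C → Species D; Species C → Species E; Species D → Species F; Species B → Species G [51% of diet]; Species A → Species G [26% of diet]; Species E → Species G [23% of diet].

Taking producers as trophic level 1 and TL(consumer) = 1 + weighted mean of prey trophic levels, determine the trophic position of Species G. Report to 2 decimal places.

Species B: 1 + 1 = 2
Species C: 1 + (0.56×1 + 0.44×2) = 2.44
Species D: 1 + 2.44 = 3.44
Species E: 1 + 2.44 = 3.44
Species F: 1 + 3.44 = 4.44
Species G: 1 + (0.51×2 + 0.26×1 + 0.23×3.44) = 3.0712

3.07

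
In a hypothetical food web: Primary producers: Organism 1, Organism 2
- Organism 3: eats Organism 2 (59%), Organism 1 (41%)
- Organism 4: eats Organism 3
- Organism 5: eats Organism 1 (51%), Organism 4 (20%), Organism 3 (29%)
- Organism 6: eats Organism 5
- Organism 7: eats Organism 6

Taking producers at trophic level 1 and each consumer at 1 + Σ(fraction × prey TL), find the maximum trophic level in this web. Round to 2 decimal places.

4.69

Organism 3: 1 + (0.59×1 + 0.41×1) = 2
Organism 4: 1 + 2 = 3
Organism 5: 1 + (0.51×1 + 0.2×3 + 0.29×2) = 2.69
Organism 6: 1 + 2.69 = 3.69
Organism 7: 1 + 3.69 = 4.69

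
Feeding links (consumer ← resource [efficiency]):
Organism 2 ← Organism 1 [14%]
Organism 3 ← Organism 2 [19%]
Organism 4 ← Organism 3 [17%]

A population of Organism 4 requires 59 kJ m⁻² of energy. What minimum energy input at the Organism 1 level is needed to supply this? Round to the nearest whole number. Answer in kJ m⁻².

13047 kJ m⁻²

Cumulative transfer efficiency: 0.14 × 0.19 × 0.17 = 0.004522
Organism 1 energy = 59 / 0.004522 = 13047 kJ m⁻²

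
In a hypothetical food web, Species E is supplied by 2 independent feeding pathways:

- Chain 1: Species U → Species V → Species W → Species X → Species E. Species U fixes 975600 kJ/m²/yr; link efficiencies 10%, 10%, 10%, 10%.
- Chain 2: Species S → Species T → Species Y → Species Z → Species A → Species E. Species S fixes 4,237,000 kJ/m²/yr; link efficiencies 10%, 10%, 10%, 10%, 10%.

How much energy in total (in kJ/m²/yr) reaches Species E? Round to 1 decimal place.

139.9 kJ/m²/yr

Chain 1: 975600 × 0.1 × 0.1 × 0.1 × 0.1 = 97.56 kJ/m²/yr
Chain 2: 4237000 × 0.1 × 0.1 × 0.1 × 0.1 × 0.1 = 42.37 kJ/m²/yr
Total at Species E: 97.56 + 42.37 = 139.93 kJ/m²/yr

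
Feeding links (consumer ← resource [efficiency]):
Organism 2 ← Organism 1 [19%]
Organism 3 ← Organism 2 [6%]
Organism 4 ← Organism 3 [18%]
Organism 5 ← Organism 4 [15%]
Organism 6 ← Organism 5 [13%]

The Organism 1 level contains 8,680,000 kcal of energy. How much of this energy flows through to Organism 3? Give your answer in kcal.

Organism 2: 8680000 × 0.19 = 1649200 kcal
Organism 3: 1649200 × 0.06 = 98952 kcal

98952 kcal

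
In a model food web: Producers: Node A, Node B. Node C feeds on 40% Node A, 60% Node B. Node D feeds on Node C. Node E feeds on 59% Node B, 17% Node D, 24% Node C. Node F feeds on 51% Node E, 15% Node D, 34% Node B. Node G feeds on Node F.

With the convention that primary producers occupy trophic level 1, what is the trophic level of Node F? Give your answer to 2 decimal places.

3.11

Node C: 1 + (0.4×1 + 0.6×1) = 2
Node D: 1 + 2 = 3
Node E: 1 + (0.59×1 + 0.17×3 + 0.24×2) = 2.58
Node F: 1 + (0.51×2.58 + 0.15×3 + 0.34×1) = 3.1058
Node G: 1 + 3.1058 = 4.1058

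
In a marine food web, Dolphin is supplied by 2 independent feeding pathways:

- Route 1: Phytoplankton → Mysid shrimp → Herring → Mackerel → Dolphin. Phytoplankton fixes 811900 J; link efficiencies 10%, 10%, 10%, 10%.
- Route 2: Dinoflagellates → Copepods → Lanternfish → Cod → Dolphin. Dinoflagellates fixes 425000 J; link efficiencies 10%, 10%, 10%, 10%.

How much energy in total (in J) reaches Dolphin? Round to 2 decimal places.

123.69 J

Route 1: 811900 × 0.1 × 0.1 × 0.1 × 0.1 = 81.19 J
Route 2: 425000 × 0.1 × 0.1 × 0.1 × 0.1 = 42.5 J
Total at Dolphin: 81.19 + 42.5 = 123.69 J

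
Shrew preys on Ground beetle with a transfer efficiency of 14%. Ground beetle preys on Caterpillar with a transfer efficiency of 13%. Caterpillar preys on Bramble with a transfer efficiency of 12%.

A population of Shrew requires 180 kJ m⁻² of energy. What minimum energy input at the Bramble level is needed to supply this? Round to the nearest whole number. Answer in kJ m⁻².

Cumulative transfer efficiency: 0.12 × 0.13 × 0.14 = 0.002184
Bramble energy = 180 / 0.002184 = 82418 kJ m⁻²

82418 kJ m⁻²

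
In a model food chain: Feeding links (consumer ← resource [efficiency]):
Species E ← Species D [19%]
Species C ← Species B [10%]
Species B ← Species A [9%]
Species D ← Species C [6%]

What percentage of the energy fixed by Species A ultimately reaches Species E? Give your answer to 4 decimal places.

Product of link efficiencies: 0.09 × 0.1 × 0.06 × 0.19 = 0.0001026
As a percentage: 0.0001026 × 100 = 0.0103%

0.0103%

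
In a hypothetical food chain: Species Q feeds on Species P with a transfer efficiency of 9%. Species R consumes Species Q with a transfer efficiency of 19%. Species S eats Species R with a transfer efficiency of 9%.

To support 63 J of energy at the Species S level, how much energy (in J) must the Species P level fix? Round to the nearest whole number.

40936 J

Cumulative transfer efficiency: 0.09 × 0.19 × 0.09 = 0.001539
Species P energy = 63 / 0.001539 = 40936 J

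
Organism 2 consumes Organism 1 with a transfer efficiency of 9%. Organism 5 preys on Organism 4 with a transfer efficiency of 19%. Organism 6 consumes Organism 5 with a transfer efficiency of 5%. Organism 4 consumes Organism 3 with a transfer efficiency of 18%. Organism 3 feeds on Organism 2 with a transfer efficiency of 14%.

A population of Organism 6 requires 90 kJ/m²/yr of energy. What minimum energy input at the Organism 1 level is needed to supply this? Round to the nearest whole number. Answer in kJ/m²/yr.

Cumulative transfer efficiency: 0.09 × 0.14 × 0.18 × 0.19 × 0.05 = 0.000021546
Organism 1 energy = 90 / 0.000021546 = 4177109 kJ/m²/yr

4177109 kJ/m²/yr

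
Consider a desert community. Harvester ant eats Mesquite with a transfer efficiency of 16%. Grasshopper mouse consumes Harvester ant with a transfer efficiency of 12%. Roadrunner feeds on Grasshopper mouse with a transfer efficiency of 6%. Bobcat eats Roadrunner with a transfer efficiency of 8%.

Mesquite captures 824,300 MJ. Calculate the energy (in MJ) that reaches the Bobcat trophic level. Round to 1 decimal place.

Harvester ant: 824300 × 0.16 = 131888 MJ
Grasshopper mouse: 131888 × 0.12 = 15826.56 MJ
Roadrunner: 15826.56 × 0.06 = 949.5936 MJ
Bobcat: 949.5936 × 0.08 = 75.967488 MJ

76.0 MJ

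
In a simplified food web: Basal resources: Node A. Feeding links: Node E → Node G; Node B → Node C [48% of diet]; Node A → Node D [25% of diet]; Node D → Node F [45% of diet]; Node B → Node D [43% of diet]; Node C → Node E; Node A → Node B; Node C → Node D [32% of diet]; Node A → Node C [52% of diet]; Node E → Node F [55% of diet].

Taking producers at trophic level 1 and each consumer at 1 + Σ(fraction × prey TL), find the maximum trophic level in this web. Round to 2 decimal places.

Node B: 1 + 1 = 2
Node C: 1 + (0.48×2 + 0.52×1) = 2.48
Node D: 1 + (0.25×1 + 0.43×2 + 0.32×2.48) = 2.9036
Node E: 1 + 2.48 = 3.48
Node F: 1 + (0.45×2.9036 + 0.55×3.48) = 4.22062
Node G: 1 + 3.48 = 4.48

4.48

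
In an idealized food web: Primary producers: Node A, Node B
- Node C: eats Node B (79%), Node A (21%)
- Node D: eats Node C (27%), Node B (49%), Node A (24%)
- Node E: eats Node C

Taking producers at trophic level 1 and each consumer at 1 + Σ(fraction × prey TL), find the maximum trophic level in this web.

3

Node C: 1 + (0.79×1 + 0.21×1) = 2
Node D: 1 + (0.27×2 + 0.49×1 + 0.24×1) = 2.27
Node E: 1 + 2 = 3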